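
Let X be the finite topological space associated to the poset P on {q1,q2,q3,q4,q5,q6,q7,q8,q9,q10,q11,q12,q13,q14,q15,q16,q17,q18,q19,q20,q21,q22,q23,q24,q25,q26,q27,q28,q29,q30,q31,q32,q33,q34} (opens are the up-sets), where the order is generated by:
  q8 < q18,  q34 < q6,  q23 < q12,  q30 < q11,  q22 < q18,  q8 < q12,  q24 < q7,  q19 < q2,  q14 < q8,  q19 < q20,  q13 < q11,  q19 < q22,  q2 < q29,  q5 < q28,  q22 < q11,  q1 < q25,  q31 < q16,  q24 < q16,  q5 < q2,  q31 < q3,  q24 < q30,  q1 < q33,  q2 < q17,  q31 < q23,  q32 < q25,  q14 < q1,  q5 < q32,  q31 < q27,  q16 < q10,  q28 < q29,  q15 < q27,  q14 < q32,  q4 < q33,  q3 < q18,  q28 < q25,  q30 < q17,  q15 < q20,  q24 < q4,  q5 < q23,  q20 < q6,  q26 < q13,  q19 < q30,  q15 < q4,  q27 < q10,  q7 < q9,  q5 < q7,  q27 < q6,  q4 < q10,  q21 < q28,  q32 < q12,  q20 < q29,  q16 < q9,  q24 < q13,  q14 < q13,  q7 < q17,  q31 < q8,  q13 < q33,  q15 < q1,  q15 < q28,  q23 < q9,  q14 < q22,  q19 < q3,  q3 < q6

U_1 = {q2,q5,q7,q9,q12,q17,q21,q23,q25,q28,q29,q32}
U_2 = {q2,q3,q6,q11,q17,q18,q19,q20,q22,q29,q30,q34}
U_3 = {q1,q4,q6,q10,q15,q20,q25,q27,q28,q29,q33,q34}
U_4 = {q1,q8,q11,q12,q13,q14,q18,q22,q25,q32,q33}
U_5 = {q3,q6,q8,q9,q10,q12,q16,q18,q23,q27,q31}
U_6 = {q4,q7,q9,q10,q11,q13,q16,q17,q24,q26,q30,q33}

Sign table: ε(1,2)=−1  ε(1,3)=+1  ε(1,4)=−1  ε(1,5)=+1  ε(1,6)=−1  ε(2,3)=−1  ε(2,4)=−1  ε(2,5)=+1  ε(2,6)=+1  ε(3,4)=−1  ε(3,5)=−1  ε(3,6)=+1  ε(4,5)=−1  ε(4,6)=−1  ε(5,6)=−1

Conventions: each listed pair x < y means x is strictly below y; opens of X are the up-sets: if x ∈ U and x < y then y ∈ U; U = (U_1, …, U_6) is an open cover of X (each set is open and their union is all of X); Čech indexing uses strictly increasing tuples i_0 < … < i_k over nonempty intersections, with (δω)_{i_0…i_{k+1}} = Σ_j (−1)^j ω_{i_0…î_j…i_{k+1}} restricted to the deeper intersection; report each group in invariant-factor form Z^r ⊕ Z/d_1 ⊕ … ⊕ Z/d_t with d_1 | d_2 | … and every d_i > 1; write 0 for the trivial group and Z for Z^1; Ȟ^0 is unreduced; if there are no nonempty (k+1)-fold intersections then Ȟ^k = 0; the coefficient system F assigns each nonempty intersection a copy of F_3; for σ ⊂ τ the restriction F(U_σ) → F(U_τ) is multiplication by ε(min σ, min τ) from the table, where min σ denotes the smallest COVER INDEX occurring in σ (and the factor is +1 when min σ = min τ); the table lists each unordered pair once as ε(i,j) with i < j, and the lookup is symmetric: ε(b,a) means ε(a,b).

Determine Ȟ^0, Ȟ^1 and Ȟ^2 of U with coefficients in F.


Ȟ^0 = 0,  Ȟ^1 = 0,  Ȟ^2 = Z/3

nerve simplices:
  U12={q2,q17,q29} U13={q25,q28,q29} U14={q12,q25,q32} U15={q9,q12,q23} U16={q7,q9,q17} U23={q6,q20,q29,q34} U24={q11,q18,q22} U25={q3,q6,q18} U26={q11,q17,q30} U34={q1,q25,q33} U35={q6,q10,q27} U36={q4,q10,q33} U45={q8,q12,q18} U46={q11,q13,q33} U56={q9,q10,q16}
  U123={q29} U126={q17} U134={q25} U145={q12} U156={q9} U235={q6} U245={q18} U246={q11} U346={q33} U356={q10}
C dims 6,15,10; δ0: rk_F3 6; δ1: rk_F3 9
degree 0: 6−6−0 = 0 → Ȟ^0 ≅ 0
degree 1: 15−9−6 = 0 → Ȟ^1 ≅ 0
degree 2: 10−0−9 = 1 → Ȟ^2 ≅ Z/3


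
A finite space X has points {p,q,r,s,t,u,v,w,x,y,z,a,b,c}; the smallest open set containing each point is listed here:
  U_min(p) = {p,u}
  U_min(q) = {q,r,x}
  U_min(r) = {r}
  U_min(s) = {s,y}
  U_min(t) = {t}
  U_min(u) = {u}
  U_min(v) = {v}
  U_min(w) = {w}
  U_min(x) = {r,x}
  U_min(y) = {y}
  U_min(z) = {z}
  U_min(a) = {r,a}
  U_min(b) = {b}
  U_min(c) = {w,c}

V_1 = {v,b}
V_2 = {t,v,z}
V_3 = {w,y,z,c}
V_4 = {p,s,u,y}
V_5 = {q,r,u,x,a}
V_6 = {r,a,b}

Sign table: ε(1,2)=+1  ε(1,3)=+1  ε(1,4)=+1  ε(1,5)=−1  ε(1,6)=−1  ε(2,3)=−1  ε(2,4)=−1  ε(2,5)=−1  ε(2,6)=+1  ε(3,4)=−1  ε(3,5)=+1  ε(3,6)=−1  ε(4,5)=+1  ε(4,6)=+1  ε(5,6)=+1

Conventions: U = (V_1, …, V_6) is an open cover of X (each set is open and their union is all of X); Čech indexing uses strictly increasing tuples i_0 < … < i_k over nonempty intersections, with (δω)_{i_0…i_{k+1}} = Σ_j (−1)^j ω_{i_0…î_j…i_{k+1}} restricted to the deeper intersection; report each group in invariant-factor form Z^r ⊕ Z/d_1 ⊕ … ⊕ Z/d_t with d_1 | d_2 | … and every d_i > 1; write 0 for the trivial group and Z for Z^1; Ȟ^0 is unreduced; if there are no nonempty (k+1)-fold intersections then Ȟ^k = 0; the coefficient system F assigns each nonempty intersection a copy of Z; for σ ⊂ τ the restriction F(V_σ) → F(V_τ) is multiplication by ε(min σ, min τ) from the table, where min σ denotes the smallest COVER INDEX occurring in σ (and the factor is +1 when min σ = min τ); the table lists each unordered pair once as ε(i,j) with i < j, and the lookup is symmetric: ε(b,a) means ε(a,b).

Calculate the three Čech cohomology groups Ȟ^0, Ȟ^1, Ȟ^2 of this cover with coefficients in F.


Ȟ^0 ≅ 0,  Ȟ^1 ≅ Z/2,  Ȟ^2 ≅ 0

intersection data:
  V12={v} V16={b} V23={z} V34={y} V45={u} V56={r,a}
C dims 6,6; δ0: rk 6, SNF 1^5·2
Ȟ^0 = (6 − 6) − 0 = 0, so Ȟ^0 ≅ 0
Ȟ^1 = (6 − 0) − 6 = 0 plus torsion [2], so Ȟ^1 ≅ Z/2
Ȟ^2 = (0 − 0) − 0 = 0, so Ȟ^2 ≅ 0


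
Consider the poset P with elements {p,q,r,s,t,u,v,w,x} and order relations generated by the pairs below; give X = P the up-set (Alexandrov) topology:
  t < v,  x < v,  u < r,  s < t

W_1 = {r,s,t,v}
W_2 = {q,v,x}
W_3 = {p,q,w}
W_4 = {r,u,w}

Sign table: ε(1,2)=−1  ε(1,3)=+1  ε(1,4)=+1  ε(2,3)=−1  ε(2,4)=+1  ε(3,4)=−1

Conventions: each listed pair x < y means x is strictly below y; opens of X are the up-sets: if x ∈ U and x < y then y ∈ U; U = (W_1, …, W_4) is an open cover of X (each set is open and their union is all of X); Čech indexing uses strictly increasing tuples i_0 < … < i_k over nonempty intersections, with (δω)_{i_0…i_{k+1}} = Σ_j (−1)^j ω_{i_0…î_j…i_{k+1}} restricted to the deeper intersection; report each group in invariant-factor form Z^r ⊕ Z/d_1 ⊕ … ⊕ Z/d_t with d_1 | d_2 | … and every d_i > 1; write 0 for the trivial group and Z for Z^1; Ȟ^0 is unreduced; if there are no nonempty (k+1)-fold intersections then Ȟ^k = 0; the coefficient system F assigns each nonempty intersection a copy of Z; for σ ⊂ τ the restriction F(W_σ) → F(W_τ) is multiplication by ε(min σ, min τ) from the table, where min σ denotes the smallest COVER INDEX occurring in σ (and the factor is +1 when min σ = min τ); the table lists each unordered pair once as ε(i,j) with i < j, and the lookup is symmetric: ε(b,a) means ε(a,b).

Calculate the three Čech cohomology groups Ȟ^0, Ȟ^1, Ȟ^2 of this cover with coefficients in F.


nonempty overlaps:
  W12={v} W14={r} W23={q} W34={w}
C dims 4,4; δ0: rk 4, SNF 1^3·2
degree 0: 4−4−0 = 0 → Ȟ^0 ≅ 0
degree 1: 4−0−4 = 0 plus torsion [2] → Ȟ^1 ≅ Z/2
degree 2: 0−0−0 = 0 → Ȟ^2 ≅ 0

Ȟ^0 ≅ 0, Ȟ^1 ≅ Z/2 and Ȟ^2 ≅ 0


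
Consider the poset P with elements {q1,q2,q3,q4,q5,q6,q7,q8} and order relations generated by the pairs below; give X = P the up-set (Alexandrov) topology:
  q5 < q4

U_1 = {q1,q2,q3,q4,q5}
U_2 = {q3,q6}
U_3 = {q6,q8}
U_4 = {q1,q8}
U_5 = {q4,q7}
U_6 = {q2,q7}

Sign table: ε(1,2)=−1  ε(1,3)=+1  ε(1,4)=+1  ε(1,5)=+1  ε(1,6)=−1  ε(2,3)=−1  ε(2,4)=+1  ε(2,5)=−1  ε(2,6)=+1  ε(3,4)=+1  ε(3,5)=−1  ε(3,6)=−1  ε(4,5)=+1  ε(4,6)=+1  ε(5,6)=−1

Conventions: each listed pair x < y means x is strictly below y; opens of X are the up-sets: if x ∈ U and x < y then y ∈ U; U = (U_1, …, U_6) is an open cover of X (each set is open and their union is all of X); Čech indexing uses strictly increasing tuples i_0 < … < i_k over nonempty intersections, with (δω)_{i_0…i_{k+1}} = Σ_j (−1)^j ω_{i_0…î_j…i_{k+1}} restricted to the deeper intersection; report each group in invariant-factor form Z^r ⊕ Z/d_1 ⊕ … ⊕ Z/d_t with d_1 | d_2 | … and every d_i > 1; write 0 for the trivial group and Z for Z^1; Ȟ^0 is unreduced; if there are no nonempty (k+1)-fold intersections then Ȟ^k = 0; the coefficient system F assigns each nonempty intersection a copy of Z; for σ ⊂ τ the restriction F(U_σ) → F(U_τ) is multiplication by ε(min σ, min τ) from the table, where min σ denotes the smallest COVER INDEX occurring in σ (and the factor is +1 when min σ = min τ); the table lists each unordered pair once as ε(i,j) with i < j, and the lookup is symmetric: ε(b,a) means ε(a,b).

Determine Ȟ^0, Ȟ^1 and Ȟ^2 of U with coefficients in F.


nerve simplices:
  U12={q3} U14={q1} U15={q4} U16={q2} U23={q6} U34={q8} U56={q7}
C dims 6,7; δ0: rk 5, SNF 1^5
degree 0: 6−5−0 = 1 → Ȟ^0 ≅ Z
degree 1: 7−0−5 = 2 → Ȟ^1 ≅ Z^2
degree 2: 0−0−0 = 0 → Ȟ^2 ≅ 0

Ȟ^0 ≅ Z, Ȟ^1 ≅ Z^2 and Ȟ^2 ≅ 0


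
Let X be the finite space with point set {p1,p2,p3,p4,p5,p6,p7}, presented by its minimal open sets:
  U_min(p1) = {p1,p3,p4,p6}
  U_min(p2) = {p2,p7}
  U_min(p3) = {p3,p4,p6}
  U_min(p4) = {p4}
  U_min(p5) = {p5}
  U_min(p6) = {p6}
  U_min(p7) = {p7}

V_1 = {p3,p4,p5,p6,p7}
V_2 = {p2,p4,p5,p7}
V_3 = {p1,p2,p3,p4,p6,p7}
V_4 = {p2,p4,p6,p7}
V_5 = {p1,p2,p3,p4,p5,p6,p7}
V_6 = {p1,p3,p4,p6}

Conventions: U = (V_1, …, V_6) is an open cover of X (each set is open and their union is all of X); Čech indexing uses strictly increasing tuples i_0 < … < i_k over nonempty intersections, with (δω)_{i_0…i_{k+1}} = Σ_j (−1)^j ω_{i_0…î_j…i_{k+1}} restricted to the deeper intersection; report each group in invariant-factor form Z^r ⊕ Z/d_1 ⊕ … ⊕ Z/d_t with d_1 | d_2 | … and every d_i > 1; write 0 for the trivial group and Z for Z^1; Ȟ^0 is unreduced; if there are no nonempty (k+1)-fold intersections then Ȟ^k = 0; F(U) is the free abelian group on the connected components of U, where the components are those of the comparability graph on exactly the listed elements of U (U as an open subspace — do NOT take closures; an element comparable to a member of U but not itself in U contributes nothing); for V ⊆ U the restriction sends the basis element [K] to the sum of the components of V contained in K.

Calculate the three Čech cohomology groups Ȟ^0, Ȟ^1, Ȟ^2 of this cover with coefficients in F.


intersection data:
  V12={p4,p5,p7} V13={p3,p4,p6,p7} V14={p4,p6,p7} V15={p3,p4,p5,p6,p7} V16={p3,p4,p6} V23={p2,p4,p7} V24={p2,p4,p7} V25={p2,p4,p5,p7} V26={p4} V34={p2,p4,p6,p7} V35={p1,p2,p3,p4,p6,p7} V36={p1,p3,p4,p6} V45={p2,p4,p6,p7} V46={p4,p6} V56={p1,p3,p4,p6}
  V123={p4,p7} V124={p4,p7} V125={p4,p5,p7} V126={p4} V134={p4,p6,p7} V135={p3,p4,p6,p7} V136={p3,p4,p6} V145={p4,p6,p7} V146={p4,p6} V156={p3,p4,p6} V234={p2,p4,p7} V235={p2,p4,p7} V236={p4} V245={p2,p4,p7} V246={p4} V256={p4} V345={p2,p4,p6,p7} V346={p4,p6} V356={p1,p3,p4,p6} V456={p4,p6}
  V1234={p4,p7} V1235={p4,p7} V1236={p4} V1245={p4,p7} V1246={p4} V1256={p4} V1345={p4,p6,p7} V1346={p4,p6} V1356={p3,p4,p6} V1456={p4,p6} V2345={p2,p4,p7} V2346={p4} V2356={p4} V2456={p4} V3456={p4,p6}
  V12345={p4,p7} V12346={p4} V12356={p4} V12456={p4} V13456={p4,p6} V23456={p4}
  V123456={p4}
components per intersection:
  V1: {p3,p4,p6} {p5} {p7}
  V2: {p2,p7} {p4} {p5}
  V3: {p1,p3,p4,p6} {p2,p7}
  V4: {p2,p7} {p4} {p6}
  V5: {p1,p3,p4,p6} {p2,p7} {p5}
  V6: {p1,p3,p4,p6}
  V12: {p4} {p5} {p7}
  V13: {p3,p4,p6} {p7}
  V14: {p4} {p6} {p7}
  V15: {p3,p4,p6} {p5} {p7}
  V16: {p3,p4,p6}
  V23: {p2,p7} {p4}
  V24: {p2,p7} {p4}
  V25: {p2,p7} {p4} {p5}
  V26: {p4}
  V34: {p2,p7} {p4} {p6}
  V35: {p1,p3,p4,p6} {p2,p7}
  V36: {p1,p3,p4,p6}
  V45: {p2,p7} {p4} {p6}
  V46: {p4} {p6}
  V56: {p1,p3,p4,p6}
  V123: {p4} {p7}
  V124: {p4} {p7}
  V125: {p4} {p5} {p7}
  V126: {p4}
  V134: {p4} {p6} {p7}
  V135: {p3,p4,p6} {p7}
  V136: {p3,p4,p6}
  V145: {p4} {p6} {p7}
  V146: {p4} {p6}
  V156: {p3,p4,p6}
  V234: {p2,p7} {p4}
  V235: {p2,p7} {p4}
  V236: {p4}
  V245: {p2,p7} {p4}
  V246: {p4}
  V256: {p4}
  V345: {p2,p7} {p4} {p6}
  V346: {p4} {p6}
  V356: {p1,p3,p4,p6}
  V456: {p4} {p6}
  V1234: {p4} {p7}
  V1235: {p4} {p7}
  V1236: {p4}
  V1245: {p4} {p7}
  V1246: {p4}
  V1256: {p4}
  V1345: {p4} {p6} {p7}
  V1346: {p4} {p6}
  V1356: {p3,p4,p6}
  V1456: {p4} {p6}
  V2345: {p2,p7} {p4}
  V2346: {p4}
  V2356: {p4}
  V2456: {p4}
  V3456: {p4} {p6}
  V12345: {p4} {p7}
  V12346: {p4}
  V12356: {p4}
  V12456: {p4}
  V13456: {p4} {p6}
  V23456: {p4}
  V123456: {p4}
C dims 15,32,37,24; δ0: rk 12, SNF 1^12; δ1: rk 20, SNF 1^20; δ2: rk 17, SNF 1^17
Ȟ^0 = (15 − 12) − 0 = 3, so Ȟ^0 ≅ Z^3
Ȟ^1 = (32 − 20) − 12 = 0, so Ȟ^1 ≅ 0
Ȟ^2 = (37 − 17) − 20 = 0, so Ȟ^2 ≅ 0

Ȟ^0(U;F) ≅ Z^3, Ȟ^1(U;F) ≅ 0, Ȟ^2(U;F) ≅ 0


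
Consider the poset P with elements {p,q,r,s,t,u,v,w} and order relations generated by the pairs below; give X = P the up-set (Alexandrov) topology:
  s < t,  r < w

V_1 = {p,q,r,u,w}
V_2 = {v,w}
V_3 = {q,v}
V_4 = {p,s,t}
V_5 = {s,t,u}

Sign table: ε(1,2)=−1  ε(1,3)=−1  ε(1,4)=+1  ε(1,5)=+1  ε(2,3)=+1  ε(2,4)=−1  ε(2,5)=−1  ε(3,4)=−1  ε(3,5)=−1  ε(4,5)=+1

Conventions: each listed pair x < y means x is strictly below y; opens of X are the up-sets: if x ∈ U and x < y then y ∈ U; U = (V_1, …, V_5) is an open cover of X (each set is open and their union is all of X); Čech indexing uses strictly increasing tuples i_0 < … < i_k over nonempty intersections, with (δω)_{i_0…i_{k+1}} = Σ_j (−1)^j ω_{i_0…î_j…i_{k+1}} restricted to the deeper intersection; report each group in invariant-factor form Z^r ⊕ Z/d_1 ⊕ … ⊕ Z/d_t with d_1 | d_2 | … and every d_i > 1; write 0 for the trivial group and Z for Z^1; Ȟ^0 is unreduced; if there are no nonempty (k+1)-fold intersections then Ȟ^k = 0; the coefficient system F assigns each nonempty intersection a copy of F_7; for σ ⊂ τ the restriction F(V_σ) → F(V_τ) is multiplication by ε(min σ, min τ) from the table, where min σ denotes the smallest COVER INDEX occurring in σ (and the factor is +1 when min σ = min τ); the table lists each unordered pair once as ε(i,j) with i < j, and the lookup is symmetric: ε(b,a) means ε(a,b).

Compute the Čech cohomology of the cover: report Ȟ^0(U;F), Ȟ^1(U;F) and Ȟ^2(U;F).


nonempty intersections:
  V12={w} V13={q} V14={p} V15={u} V23={v} V45={s,t}
C dims 5,6; δ0: rk_F7 4
Ȟ^0: (5−4)−0=1 ⇒ Z/7
Ȟ^1: (6−0)−4=2 ⇒ Z/7 ⊕ Z/7
Ȟ^2: (0−0)−0=0 ⇒ 0

Ȟ^0 ≅ Z/7, Ȟ^1 ≅ Z/7 ⊕ Z/7 and Ȟ^2 ≅ 0


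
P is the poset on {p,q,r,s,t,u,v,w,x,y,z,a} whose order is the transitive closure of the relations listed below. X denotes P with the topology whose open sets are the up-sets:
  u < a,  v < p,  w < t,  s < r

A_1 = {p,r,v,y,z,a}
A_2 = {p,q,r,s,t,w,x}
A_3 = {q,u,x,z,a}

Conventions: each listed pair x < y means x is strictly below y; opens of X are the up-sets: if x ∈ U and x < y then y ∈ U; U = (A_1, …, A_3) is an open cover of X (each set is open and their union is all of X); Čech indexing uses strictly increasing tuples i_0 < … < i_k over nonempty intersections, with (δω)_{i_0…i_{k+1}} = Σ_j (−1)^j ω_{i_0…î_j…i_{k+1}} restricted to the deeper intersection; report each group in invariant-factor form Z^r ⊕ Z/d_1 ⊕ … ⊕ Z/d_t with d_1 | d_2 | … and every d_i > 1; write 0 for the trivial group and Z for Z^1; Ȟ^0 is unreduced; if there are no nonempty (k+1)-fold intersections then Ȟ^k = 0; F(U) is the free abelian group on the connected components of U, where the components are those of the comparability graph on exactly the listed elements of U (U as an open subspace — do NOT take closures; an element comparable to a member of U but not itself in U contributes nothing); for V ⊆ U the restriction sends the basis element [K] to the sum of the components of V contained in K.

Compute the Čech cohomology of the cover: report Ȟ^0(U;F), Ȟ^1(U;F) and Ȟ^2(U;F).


nerve of the cover:
  A12={p,r} A13={z,a} A23={q,x}
components per intersection:
  A1: {p,v} {r} {y} {z} {a}
  A2: {p} {q} {r,s} {t,w} {x}
  A3: {q} {u,a} {x} {z}
  A12: {p} {r}
  A13: {z} {a}
  A23: {q} {x}
C dims 14,6; δ0: rk 6, SNF 1^6
Ȟ^0 = (14 − 6) − 0 = 8, so Ȟ^0 ≅ Z^8
Ȟ^1 = (6 − 0) − 6 = 0, so Ȟ^1 ≅ 0
Ȟ^2 = (0 − 0) − 0 = 0, so Ȟ^2 ≅ 0

Ȟ^0 = Z^8; Ȟ^1 = 0; Ȟ^2 = 0


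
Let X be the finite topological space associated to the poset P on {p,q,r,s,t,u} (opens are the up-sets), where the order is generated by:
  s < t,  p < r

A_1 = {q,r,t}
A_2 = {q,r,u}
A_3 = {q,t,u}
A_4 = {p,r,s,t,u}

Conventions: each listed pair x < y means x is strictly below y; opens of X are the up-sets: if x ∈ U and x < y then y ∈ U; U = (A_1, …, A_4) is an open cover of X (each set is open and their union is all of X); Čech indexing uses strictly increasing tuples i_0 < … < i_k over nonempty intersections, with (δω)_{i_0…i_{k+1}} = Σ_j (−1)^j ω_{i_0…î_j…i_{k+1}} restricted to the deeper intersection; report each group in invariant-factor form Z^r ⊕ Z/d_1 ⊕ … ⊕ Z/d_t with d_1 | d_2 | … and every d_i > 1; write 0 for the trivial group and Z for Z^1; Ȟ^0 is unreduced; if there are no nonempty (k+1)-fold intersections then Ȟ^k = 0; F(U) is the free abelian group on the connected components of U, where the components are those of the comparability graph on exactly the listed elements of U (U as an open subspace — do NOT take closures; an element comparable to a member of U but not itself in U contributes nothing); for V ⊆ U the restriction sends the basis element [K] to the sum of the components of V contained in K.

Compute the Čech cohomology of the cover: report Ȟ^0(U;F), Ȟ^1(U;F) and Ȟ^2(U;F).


Ȟ^0 ≅ Z^4, Ȟ^1 ≅ 0, Ȟ^2 ≅ 0

nonempty overlaps:
  A12={q,r} A13={q,t} A14={r,t} A23={q,u} A24={r,u} A34={t,u}
  A123={q} A124={r} A134={t} A234={u}
components per intersection:
  A1: {q} {r} {t}
  A2: {q} {r} {u}
  A3: {q} {t} {u}
  A4: {p,r} {s,t} {u}
  A12: {q} {r}
  A13: {q} {t}
  A14: {r} {t}
  A23: {q} {u}
  A24: {r} {u}
  A34: {t} {u}
  A123: {q}
  A124: {r}
  A134: {t}
  A234: {u}
C dims 12,12,4; δ0: rk 8, SNF 1^8; δ1: rk 4, SNF 1^4
degree 0: 12−8−0 = 4 → Ȟ^0 ≅ Z^4
degree 1: 12−4−8 = 0 → Ȟ^1 ≅ 0
degree 2: 4−0−4 = 0 → Ȟ^2 ≅ 0


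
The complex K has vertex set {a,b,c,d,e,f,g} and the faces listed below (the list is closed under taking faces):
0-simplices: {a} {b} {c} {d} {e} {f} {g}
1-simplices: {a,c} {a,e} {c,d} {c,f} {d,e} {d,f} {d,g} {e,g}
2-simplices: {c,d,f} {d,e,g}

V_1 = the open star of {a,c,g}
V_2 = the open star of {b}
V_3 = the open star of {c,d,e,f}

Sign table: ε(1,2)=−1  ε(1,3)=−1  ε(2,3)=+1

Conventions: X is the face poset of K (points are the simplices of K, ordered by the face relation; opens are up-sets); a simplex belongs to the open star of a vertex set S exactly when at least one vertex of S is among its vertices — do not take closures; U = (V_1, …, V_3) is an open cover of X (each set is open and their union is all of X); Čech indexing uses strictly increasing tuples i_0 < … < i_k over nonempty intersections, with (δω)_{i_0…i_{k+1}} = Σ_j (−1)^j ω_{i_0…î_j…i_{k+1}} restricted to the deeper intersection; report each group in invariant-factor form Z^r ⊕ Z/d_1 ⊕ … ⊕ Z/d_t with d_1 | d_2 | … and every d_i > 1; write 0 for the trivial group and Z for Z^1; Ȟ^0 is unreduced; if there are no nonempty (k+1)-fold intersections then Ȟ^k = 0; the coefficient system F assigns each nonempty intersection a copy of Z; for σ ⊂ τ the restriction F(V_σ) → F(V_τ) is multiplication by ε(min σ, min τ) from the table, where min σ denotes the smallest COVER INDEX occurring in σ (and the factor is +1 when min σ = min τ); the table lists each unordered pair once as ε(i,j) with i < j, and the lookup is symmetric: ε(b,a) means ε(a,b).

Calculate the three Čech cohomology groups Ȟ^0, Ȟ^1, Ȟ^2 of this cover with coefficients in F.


Ȟ^0 ≅ Z^2; Ȟ^1 ≅ 0; Ȟ^2 ≅ 0

nerve of the cover:
  V1={{a},{c},{g},{a,c},{a,e},{c,d},{c,f},{d,g},{e,g},{c,d,f},{d,e,g}} V2={{b}} V3={{c},{d},{e},{f},{a,c},{a,e},{c,d},{c,f},{d,e},{d,f},{d,g},{e,g},{c,d,f},{d,e,g}}
  V13={{c},{a,c},{a,e},{c,d},{c,f},{d,g},{e,g},{c,d,f},{d,e,g}}
C dims 3,1; δ0: rk 1, SNF 1^1
Ȟ^0 = (3 − 1) − 0 = 2, so Ȟ^0 ≅ Z^2
Ȟ^1 = (1 − 0) − 1 = 0, so Ȟ^1 ≅ 0
Ȟ^2 = (0 − 0) − 0 = 0, so Ȟ^2 ≅ 0


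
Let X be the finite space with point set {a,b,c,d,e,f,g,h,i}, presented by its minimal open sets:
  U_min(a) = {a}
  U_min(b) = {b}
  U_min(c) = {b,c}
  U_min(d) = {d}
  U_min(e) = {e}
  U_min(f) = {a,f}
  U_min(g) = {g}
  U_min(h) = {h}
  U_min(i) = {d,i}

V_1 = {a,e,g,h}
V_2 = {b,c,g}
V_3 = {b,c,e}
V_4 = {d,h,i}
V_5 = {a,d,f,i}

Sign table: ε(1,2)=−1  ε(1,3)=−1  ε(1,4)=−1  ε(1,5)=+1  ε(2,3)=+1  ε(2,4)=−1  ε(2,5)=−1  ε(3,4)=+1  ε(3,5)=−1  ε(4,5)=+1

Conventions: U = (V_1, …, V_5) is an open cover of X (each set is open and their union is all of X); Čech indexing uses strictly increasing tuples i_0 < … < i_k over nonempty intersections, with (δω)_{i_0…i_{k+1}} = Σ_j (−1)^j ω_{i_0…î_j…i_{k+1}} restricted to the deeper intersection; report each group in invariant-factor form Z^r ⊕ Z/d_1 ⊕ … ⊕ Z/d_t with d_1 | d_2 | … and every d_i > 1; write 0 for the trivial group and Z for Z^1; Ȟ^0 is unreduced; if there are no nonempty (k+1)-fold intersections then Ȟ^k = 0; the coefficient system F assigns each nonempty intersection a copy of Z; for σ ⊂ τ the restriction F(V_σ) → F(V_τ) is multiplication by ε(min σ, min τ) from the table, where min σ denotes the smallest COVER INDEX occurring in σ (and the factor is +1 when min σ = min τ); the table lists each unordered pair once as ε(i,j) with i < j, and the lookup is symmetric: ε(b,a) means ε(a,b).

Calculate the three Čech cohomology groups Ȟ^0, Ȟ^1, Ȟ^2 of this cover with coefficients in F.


nerve of the cover:
  V12={g} V13={e} V14={h} V15={a} V23={b,c} V45={d,i}
C dims 5,6; δ0: rk 5, SNF 1^4·2
Ȟ^0 = (5 − 5) − 0 = 0, so Ȟ^0 ≅ 0
Ȟ^1 = (6 − 0) − 5 = 1 plus torsion [2], so Ȟ^1 ≅ Z ⊕ Z/2
Ȟ^2 = (0 − 0) − 0 = 0, so Ȟ^2 ≅ 0

Ȟ^0(U;F) ≅ 0; Ȟ^1(U;F) ≅ Z ⊕ Z/2; Ȟ^2(U;F) ≅ 0


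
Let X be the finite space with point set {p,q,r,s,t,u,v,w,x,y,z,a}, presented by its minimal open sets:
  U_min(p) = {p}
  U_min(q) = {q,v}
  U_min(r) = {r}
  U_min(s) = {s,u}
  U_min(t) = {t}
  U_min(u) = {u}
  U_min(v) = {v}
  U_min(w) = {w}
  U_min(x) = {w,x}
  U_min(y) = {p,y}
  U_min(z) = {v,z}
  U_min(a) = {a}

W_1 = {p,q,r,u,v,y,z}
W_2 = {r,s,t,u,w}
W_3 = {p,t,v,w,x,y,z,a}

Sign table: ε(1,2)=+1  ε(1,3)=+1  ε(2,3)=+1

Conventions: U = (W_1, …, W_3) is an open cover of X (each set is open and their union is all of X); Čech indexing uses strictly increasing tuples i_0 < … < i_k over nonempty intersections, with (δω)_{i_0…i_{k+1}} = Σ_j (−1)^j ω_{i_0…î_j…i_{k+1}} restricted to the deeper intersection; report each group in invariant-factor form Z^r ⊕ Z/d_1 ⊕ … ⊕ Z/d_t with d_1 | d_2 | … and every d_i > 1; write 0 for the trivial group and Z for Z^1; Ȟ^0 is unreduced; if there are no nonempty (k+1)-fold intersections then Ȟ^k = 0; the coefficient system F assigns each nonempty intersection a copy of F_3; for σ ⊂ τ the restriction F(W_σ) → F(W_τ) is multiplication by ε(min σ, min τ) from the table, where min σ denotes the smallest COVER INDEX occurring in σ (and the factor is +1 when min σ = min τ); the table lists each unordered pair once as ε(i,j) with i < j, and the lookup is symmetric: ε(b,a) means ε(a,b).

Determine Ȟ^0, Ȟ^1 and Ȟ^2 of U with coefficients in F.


cover nerve:
  W12={r,u} W13={p,v,y,z} W23={t,w}
C dims 3,3; δ0: rk_F3 2
Ȟ^0: (3−2)−0=1 ⇒ Z/3
Ȟ^1: (3−0)−2=1 ⇒ Z/3
Ȟ^2: (0−0)−0=0 ⇒ 0

Ȟ^0 = Z/3, Ȟ^1 = Z/3, Ȟ^2 = 0


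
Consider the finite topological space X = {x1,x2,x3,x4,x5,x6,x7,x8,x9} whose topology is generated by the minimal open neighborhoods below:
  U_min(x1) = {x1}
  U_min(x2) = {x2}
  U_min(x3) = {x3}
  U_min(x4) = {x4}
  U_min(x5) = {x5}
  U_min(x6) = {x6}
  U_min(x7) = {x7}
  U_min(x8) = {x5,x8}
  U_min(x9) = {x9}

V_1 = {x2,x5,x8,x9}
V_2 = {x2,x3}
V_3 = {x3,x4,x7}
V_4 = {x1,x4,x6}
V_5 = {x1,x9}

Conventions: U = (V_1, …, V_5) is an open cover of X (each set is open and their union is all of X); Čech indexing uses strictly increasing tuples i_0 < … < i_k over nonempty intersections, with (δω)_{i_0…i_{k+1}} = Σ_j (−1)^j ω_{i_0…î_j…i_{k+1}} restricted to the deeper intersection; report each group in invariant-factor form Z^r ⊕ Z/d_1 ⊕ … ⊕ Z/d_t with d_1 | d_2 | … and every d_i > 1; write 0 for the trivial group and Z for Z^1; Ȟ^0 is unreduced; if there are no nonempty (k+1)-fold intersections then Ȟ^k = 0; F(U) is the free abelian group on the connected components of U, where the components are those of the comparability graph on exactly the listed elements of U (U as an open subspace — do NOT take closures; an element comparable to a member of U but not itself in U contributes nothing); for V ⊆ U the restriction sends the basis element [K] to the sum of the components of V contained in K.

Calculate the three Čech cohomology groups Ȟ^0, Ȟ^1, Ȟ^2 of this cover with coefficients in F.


Ȟ^0 = Z^8, Ȟ^1 = 0, Ȟ^2 = 0

nonempty intersections:
  V12={x2} V15={x9} V23={x3} V34={x4} V45={x1}
components per intersection:
  V1: {x2} {x5,x8} {x9}
  V2: {x2} {x3}
  V3: {x3} {x4} {x7}
  V4: {x1} {x4} {x6}
  V5: {x1} {x9}
  V12: {x2}
  V15: {x9}
  V23: {x3}
  V34: {x4}
  V45: {x1}
C dims 13,5; δ0: rk 5, SNF 1^5
Ȟ^0: (13−5)−0=8 ⇒ Z^8
Ȟ^1: (5−0)−5=0 ⇒ 0
Ȟ^2: (0−0)−0=0 ⇒ 0


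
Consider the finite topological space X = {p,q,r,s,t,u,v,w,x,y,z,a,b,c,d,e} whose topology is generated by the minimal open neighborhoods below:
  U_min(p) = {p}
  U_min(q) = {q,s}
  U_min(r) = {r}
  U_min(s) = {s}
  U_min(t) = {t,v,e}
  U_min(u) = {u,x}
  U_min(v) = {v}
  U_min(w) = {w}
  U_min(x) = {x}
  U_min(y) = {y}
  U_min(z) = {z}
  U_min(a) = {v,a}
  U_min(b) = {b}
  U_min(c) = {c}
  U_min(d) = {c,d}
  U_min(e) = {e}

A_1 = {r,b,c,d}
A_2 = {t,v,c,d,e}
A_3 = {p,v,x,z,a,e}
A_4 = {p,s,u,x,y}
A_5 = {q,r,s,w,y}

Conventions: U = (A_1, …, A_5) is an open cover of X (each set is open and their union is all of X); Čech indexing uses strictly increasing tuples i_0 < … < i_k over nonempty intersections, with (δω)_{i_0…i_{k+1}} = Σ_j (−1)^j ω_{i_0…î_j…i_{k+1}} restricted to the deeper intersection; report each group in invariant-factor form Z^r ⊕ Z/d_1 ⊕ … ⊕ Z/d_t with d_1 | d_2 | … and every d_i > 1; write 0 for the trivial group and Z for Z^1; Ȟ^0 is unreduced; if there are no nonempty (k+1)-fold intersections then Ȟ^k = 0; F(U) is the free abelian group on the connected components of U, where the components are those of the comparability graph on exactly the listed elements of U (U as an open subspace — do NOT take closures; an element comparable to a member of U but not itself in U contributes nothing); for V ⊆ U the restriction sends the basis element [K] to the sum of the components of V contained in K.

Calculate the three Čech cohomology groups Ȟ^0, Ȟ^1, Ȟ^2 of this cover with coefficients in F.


Ȟ^0(U;F) ≅ Z^10, Ȟ^1(U;F) ≅ 0, Ȟ^2(U;F) ≅ 0

nonempty overlaps:
  A12={c,d} A15={r} A23={v,e} A34={p,x} A45={s,y}
components per intersection:
  A1: {r} {b} {c,d}
  A2: {t,v,e} {c,d}
  A3: {p} {v,a} {x} {z} {e}
  A4: {p} {s} {u,x} {y}
  A5: {q,s} {r} {w} {y}
  A12: {c,d}
  A15: {r}
  A23: {v} {e}
  A34: {p} {x}
  A45: {s} {y}
C dims 18,8; δ0: rk 8, SNF 1^8
degree 0: 18−8−0 = 10 → Ȟ^0 ≅ Z^10
degree 1: 8−0−8 = 0 → Ȟ^1 ≅ 0
degree 2: 0−0−0 = 0 → Ȟ^2 ≅ 0


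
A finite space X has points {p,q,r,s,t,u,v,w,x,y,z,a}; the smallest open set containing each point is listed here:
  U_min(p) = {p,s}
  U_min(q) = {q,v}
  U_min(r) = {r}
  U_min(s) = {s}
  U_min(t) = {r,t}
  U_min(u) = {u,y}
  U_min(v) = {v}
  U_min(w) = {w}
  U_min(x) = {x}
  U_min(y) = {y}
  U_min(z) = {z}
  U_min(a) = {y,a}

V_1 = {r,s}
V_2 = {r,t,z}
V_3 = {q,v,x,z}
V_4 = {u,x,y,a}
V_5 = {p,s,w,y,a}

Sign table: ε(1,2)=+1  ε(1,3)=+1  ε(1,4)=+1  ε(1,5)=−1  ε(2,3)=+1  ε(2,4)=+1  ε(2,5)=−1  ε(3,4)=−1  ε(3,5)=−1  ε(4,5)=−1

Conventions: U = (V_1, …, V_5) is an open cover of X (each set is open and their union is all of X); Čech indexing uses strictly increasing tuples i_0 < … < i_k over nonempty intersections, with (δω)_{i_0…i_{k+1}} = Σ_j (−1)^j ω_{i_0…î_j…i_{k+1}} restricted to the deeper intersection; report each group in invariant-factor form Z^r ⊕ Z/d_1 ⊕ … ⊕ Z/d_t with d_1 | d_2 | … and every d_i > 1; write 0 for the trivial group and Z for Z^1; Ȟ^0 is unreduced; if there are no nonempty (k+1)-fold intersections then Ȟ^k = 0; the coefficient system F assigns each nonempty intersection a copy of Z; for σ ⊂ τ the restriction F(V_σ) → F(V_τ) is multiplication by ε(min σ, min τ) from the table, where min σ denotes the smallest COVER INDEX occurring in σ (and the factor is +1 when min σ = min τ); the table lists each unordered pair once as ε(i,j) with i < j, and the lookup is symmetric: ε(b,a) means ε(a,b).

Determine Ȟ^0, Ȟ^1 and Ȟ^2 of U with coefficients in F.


Ȟ^0(U;F) ≅ 0, Ȟ^1(U;F) ≅ Z/2, Ȟ^2(U;F) ≅ 0

nonempty overlaps:
  V12={r} V15={s} V23={z} V34={x} V45={y,a}
C dims 5,5; δ0: rk 5, SNF 1^4·2
degree 0: 5−5−0 = 0 → Ȟ^0 ≅ 0
degree 1: 5−0−5 = 0 plus torsion [2] → Ȟ^1 ≅ Z/2
degree 2: 0−0−0 = 0 → Ȟ^2 ≅ 0


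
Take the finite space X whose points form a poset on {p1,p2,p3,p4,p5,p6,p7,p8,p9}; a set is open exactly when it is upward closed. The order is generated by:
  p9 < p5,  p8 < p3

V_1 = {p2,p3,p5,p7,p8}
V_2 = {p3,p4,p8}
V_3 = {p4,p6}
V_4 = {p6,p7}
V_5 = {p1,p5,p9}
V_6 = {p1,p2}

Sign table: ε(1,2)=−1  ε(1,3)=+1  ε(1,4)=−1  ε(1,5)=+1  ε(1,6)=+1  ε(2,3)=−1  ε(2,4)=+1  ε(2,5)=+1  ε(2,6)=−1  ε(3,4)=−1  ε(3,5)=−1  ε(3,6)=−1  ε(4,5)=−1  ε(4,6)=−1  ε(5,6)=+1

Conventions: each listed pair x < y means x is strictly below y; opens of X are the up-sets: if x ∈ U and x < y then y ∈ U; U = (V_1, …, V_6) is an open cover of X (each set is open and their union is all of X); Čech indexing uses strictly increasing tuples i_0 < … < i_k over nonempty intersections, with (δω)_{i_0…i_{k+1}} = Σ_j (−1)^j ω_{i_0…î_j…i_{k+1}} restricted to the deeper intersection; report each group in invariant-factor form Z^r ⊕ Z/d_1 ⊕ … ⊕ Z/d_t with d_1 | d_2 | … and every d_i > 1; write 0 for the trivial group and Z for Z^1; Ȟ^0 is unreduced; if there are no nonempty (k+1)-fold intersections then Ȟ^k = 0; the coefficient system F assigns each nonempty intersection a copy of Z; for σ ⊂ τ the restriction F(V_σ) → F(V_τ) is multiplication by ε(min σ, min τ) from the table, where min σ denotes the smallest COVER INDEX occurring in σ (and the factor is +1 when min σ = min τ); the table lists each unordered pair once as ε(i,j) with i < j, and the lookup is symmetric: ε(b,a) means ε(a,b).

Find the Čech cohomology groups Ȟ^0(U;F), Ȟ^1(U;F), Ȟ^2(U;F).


intersection data:
  V12={p3,p8} V14={p7} V15={p5} V16={p2} V23={p4} V34={p6} V56={p1}
C dims 6,7; δ0: rk 5, SNF 1^5
Ȟ^0 = (6 − 5) − 0 = 1, so Ȟ^0 ≅ Z
Ȟ^1 = (7 − 0) − 5 = 2, so Ȟ^1 ≅ Z^2
Ȟ^2 = (0 − 0) − 0 = 0, so Ȟ^2 ≅ 0

Ȟ^0(U;F) ≅ Z, Ȟ^1(U;F) ≅ Z^2 and Ȟ^2(U;F) ≅ 0


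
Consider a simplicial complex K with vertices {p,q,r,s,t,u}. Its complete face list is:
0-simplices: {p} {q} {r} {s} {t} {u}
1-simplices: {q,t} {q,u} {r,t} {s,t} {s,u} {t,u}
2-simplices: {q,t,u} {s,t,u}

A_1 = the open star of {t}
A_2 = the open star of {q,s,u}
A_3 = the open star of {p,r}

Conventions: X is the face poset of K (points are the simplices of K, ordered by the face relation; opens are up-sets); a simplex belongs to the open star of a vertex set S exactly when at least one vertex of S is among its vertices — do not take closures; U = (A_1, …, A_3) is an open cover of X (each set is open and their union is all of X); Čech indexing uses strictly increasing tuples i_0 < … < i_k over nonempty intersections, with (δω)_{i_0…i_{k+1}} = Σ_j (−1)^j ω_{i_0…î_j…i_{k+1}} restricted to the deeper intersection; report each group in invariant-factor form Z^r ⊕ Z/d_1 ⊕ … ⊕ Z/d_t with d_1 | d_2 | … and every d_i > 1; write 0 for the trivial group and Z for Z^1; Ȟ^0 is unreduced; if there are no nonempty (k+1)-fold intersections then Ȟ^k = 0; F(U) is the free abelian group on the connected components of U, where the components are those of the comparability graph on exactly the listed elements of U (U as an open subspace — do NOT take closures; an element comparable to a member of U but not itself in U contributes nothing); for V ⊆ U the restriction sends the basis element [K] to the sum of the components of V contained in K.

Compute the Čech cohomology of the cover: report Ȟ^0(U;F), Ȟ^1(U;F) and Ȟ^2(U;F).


cover nerve:
  A1={{t},{q,t},{r,t},{s,t},{t,u},{q,t,u},{s,t,u}} A2={{q},{s},{u},{q,t},{q,u},{s,t},{s,u},{t,u},{q,t,u},{s,t,u}} A3={{p},{r},{r,t}}
  A12={{q,t},{s,t},{t,u},{q,t,u},{s,t,u}} A13={{r,t}}
components per intersection:
  A1: {{t},{q,t},{r,t},{s,t},{t,u},{q,t,u},{s,t,u}}
  A2: {{q},{s},{u},{q,t},{q,u},{s,t},{s,u},{t,u},{q,t,u},{s,t,u}}
  A3: {{p}} {{r},{r,t}}
  A12: {{q,t},{s,t},{t,u},{q,t,u},{s,t,u}}
  A13: {{r,t}}
C dims 4,2; δ0: rk 2, SNF 1^2
Ȟ^0: (4−2)−0=2 ⇒ Z^2
Ȟ^1: (2−0)−2=0 ⇒ 0
Ȟ^2: (0−0)−0=0 ⇒ 0

Ȟ^0 ≅ Z^2,  Ȟ^1 ≅ 0,  Ȟ^2 ≅ 0


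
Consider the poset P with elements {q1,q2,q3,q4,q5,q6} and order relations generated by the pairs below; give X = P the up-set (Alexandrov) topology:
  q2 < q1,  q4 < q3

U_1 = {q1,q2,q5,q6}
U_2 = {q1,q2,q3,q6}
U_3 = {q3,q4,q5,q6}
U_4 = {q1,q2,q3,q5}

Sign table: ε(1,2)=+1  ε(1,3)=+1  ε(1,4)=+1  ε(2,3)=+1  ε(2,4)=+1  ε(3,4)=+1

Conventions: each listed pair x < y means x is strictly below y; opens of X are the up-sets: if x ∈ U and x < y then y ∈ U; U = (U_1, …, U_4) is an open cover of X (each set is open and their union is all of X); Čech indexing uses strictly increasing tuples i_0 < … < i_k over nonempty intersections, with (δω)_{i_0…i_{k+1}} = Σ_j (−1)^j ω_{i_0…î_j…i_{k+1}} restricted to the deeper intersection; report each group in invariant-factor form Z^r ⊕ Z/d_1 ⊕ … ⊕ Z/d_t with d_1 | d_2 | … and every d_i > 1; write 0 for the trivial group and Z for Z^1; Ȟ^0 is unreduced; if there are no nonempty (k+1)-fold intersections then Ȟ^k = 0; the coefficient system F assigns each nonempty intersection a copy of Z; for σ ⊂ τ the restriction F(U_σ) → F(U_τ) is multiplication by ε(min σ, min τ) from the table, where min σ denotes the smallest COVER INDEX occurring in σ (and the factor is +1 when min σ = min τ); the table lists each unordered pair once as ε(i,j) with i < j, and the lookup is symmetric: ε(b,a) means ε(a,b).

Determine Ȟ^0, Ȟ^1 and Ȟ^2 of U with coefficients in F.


nonempty overlaps:
  U12={q1,q2,q6} U13={q5,q6} U14={q1,q2,q5} U23={q3,q6} U24={q1,q2,q3} U34={q3,q5}
  U123={q6} U124={q1,q2} U134={q5} U234={q3}
C dims 4,6,4; δ0: rk 3, SNF 1^3; δ1: rk 3, SNF 1^3
degree 0: 4−3−0 = 1 → Ȟ^0 ≅ Z
degree 1: 6−3−3 = 0 → Ȟ^1 ≅ 0
degree 2: 4−0−3 = 1 → Ȟ^2 ≅ Z

Ȟ^0(U;F) ≅ Z; Ȟ^1(U;F) ≅ 0; Ȟ^2(U;F) ≅ Z


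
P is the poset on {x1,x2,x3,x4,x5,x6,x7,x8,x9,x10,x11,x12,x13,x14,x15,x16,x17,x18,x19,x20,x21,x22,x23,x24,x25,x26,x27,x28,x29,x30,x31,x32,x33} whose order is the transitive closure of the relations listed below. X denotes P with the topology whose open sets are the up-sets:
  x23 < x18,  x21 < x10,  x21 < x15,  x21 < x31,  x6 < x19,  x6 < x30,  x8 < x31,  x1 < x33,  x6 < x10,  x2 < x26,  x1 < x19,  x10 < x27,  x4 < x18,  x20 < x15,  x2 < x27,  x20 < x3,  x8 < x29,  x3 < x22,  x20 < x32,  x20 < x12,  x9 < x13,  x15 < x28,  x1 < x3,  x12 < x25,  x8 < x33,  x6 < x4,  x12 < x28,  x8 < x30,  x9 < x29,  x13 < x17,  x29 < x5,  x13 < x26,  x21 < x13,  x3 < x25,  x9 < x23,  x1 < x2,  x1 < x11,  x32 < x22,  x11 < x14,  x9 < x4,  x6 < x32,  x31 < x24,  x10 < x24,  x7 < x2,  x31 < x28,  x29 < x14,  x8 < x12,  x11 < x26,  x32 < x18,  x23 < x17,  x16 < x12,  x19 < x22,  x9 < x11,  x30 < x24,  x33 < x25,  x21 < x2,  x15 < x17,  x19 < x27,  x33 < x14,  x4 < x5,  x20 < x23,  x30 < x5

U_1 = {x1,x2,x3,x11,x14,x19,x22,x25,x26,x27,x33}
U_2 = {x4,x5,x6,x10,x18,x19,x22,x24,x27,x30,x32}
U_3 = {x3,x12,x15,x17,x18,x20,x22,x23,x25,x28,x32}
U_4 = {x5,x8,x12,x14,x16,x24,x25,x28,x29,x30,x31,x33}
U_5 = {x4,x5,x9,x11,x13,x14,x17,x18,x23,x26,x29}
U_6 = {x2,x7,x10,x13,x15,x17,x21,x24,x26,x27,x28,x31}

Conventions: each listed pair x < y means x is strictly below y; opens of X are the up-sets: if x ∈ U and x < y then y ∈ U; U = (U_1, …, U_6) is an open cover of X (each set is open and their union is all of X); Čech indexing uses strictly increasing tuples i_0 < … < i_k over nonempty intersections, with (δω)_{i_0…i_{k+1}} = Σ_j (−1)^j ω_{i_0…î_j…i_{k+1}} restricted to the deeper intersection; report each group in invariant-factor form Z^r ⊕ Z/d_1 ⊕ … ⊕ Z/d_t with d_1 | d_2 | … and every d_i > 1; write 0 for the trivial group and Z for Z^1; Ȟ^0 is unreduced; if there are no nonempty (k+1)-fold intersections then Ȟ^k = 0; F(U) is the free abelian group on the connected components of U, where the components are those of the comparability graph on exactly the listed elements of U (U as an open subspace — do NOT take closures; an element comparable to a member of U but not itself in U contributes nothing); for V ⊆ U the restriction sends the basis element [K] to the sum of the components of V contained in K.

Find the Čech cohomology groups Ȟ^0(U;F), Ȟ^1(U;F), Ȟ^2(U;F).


nonempty intersections:
  U12={x19,x22,x27} U13={x3,x22,x25} U14={x14,x25,x33} U15={x11,x14,x26} U16={x2,x26,x27} U23={x18,x22,x32} U24={x5,x24,x30} U25={x4,x5,x18} U26={x10,x24,x27} U34={x12,x25,x28} U35={x17,x18,x23} U36={x15,x17,x28} U45={x5,x14,x29} U46={x24,x28,x31} U56={x13,x17,x26}
  U123={x22} U126={x27} U134={x25} U145={x14} U156={x26} U235={x18} U245={x5} U246={x24} U346={x28} U356={x17}
components per intersection:
  U1: {x1,x2,x3,x11,x14,x19,x22,x25,x26,x27,x33}
  U2: {x4,x5,x6,x10,x18,x19,x22,x24,x27,x30,x32}
  U3: {x3,x12,x15,x17,x18,x20,x22,x23,x25,x28,x32}
  U4: {x5,x8,x12,x14,x16,x24,x25,x28,x29,x30,x31,x33}
  U5: {x4,x5,x9,x11,x13,x14,x17,x18,x23,x26,x29}
  U6: {x2,x7,x10,x13,x15,x17,x21,x24,x26,x27,x28,x31}
  U12: {x19,x22,x27}
  U13: {x3,x22,x25}
  U14: {x14,x25,x33}
  U15: {x11,x14,x26}
  U16: {x2,x26,x27}
  U23: {x18,x22,x32}
  U24: {x5,x24,x30}
  U25: {x4,x5,x18}
  U26: {x10,x24,x27}
  U34: {x12,x25,x28}
  U35: {x17,x18,x23}
  U36: {x15,x17,x28}
  U45: {x5,x14,x29}
  U46: {x24,x28,x31}
  U56: {x13,x17,x26}
  U123: {x22}
  U126: {x27}
  U134: {x25}
  U145: {x14}
  U156: {x26}
  U235: {x18}
  U245: {x5}
  U246: {x24}
  U346: {x28}
  U356: {x17}
C dims 6,15,10; δ0: rk 5, SNF 1^5; δ1: rk 10, SNF 1^9·2
Ȟ^0: (6−5)−0=1 ⇒ Z
Ȟ^1: (15−10)−5=0 ⇒ 0
Ȟ^2: (10−0)−10=0 plus torsion [2] ⇒ Z/2

Ȟ^0(U;F) ≅ Z, Ȟ^1(U;F) ≅ 0, Ȟ^2(U;F) ≅ Z/2


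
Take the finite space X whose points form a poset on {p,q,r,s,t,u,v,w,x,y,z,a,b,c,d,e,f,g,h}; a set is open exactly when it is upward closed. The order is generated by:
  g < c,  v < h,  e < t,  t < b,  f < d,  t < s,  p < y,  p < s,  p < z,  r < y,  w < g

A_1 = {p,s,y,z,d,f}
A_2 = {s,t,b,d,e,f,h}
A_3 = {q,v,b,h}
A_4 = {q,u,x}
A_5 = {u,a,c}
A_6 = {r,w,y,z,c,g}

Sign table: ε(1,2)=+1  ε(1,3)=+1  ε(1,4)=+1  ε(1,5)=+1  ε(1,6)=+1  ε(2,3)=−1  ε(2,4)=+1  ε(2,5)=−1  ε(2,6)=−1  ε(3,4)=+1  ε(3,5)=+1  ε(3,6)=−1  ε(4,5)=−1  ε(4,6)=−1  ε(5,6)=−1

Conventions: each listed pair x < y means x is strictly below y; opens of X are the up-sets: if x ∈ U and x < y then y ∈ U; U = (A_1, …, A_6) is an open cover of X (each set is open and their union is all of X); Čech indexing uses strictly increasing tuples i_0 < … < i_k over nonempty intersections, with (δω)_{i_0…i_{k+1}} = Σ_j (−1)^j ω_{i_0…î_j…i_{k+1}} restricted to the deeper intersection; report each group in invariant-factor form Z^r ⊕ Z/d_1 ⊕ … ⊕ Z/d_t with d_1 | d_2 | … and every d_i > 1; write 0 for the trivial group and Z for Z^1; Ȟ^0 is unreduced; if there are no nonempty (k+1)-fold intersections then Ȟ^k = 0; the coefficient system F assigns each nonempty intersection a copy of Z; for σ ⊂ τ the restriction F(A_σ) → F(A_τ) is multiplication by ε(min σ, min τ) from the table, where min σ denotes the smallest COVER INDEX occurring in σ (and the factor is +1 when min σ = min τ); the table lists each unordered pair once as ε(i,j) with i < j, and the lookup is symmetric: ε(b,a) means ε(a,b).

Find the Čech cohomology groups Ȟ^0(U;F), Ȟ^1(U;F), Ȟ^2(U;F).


Ȟ^0 ≅ 0; Ȟ^1 ≅ Z/2; Ȟ^2 ≅ 0

nerve of the cover:
  A12={s,d,f} A16={y,z} A23={b,h} A34={q} A45={u} A56={c}
C dims 6,6; δ0: rk 6, SNF 1^5·2
Ȟ^0 = (6 − 6) − 0 = 0, so Ȟ^0 ≅ 0
Ȟ^1 = (6 − 0) − 6 = 0 plus torsion [2], so Ȟ^1 ≅ Z/2
Ȟ^2 = (0 − 0) − 0 = 0, so Ȟ^2 ≅ 0
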